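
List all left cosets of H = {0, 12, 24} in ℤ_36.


H = {0, 12, 24}, |H| = 3
Number of cosets = |G|/|H| = 36/3 = 12
0 + H = {0, 12, 24}
1 + H = {1, 13, 25}
2 + H = {2, 14, 26}
3 + H = {3, 15, 27}
4 + H = {4, 16, 28}
5 + H = {5, 17, 29}
6 + H = {6, 18, 30}
7 + H = {7, 19, 31}
8 + H = {8, 20, 32}
9 + H = {9, 21, 33}
10 + H = {10, 22, 34}
11 + H = {11, 23, 35}

Cosets: 0+H={0,12,24}; 1+H={1,13,25}; 2+H={2,14,26}; 3+H={3,15,27}; 4+H={4,16,28}; 5+H={5,17,29}; 6+H={6,18,30}; 7+H={7,19,31}; 8+H={8,20,32}; 9+H={9,21,33}; 10+H={10,22,34}; 11+H={11,23,35}


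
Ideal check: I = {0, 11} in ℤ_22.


Check ideal conditions for I = {0, 11} in ℤ_22:
(1) I is an additive subgroup? Yes
(2) For r ∈ ℤ_22 and a ∈ I: r·a ∈ I? Yes

Yes, I is an ideal of ℤ_22


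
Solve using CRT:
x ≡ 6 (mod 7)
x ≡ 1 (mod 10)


m₁ = 7, m₂ = 10, gcd = 1, so CRT applies. M = m₁·m₂ = 70
Let M₁ = M/m₁ = 10, M₂ = M/m₂ = 7
Find y₁ ≡ M₁⁻¹ (mod m₁): 10⁻¹ ≡ 5 (mod 7)
Find y₂ ≡ M₂⁻¹ (mod m₂): 7⁻¹ ≡ 3 (mod 10)
x = a₁·M₁·y₁ + a₂·M₂·y₂ = 6·10·5 + 1·7·3 = 321
Reduce mod 70: x ≡ 41
Check: 41 mod 7 = 6 ✓, 41 mod 10 = 1 ✓

x ≡ 41 (mod 70)


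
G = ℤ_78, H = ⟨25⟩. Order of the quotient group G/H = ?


|⟨25⟩| = n / gcd(25, 78) = 78 / 1 = 78
H is normal (ℤ_78 is abelian).
|G/H| = |G| / |H| = 78 / 78 = 1

|G/H| = 1


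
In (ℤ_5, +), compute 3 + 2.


Operation: addition mod 5
3 + 2 = (a + b) mod 5 with a = 3, b = 2

3 + 2 = 0


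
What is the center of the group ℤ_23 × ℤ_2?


Z(G) = {g ∈ G | gx = xg for all x ∈ G}
Direct product of abelian groups is abelian, so Z(G) = G

Z(ℤ_23 × ℤ_2) = ℤ_23 × ℤ_2


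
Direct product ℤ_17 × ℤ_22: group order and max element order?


|ℤ_17 × ℤ_22| = 17 × 22 = 374
Max element order = lcm(17,22) = 374
Cyclic? Yes (gcd=1)

|ℤ_17×ℤ_22| = 374, max element order = 374


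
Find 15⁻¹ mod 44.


Use the extended Euclidean algorithm to write 1 = 15·s + 44·t; then s mod 44 is the inverse.
Euclidean algorithm:
  15 = 0·44 + 15
  44 = 2·15 + 14
  15 = 1·14 + 1
  14 = 14·1 + 0
gcd(15,44) = 1
Back-substitution gives: 15·(3) + 44·(-1) = 1
So 15⁻¹ ≡ 3 ≡ 3 (mod 44)
Check: 15 × 3 = 45 ≡ 1 (mod 44) ✓

15⁻¹ ≡ 3 (mod 44)


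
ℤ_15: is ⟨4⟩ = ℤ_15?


g generates ℤ_n iff gcd(g, n) = 1
gcd(4, 15) = 1
Since gcd = 1, 4 is a generator.

Yes, 4 generates ℤ_15


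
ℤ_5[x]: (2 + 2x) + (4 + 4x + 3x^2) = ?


Add coefficients mod 5:
x^0: 2 + 4 = 1 (mod 5)
x^1: 2 + 4 = 1 (mod 5)
x^2: 0 + 3 = 3 (mod 5)
Result: 1 + x + 3x^2

f + g = 1 + x + 3x^2


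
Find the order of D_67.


|D_n| = 2n (n rotations and n reflections)
|D_67| = 2×67 = 134

|D_67| = 134


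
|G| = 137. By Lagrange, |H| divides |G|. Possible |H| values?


Lagrange's theorem: |H| divides |G|
|G| = 137
Divisors of 137: 1, 137

Possible subgroup orders: {1, 137}


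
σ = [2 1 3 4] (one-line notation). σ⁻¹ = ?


To find σ⁻¹, swap domain and range:
σ(1) = 2 → σ⁻¹(2) = 1
σ(2) = 1 → σ⁻¹(1) = 2
σ(3) = 3 → σ⁻¹(3) = 3
σ(4) = 4 → σ⁻¹(4) = 4

σ⁻¹ = [2 1 3 4]


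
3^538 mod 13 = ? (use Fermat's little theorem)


Fermat's little theorem: if p is prime and gcd(a,p)=1, then a^(p-1) ≡ 1 (mod p)
p = 13 is prime, gcd(3,13) = 1
Reduce exponent: 538 mod 12 = 10
So 3^538 ≡ 3^10 (mod 13)
3^10 mod 13 = 3

3^538 ≡ 3 (mod 13)


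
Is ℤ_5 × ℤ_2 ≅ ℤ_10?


Comparing ℤ_5 × ℤ_2 and ℤ_10:
gcd(5,2) = 1, so ℤ_5 × ℤ_2 ≅ ℤ_10 (CRT)

Yes, ℤ_5 × ℤ_2 ≅ ℤ_10


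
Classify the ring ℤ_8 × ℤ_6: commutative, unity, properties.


Direct product ring; commutative with unity (1,1); but (1,0)·(0,1) = (0,0) gives zero divisors, so not an integral domain
Commutative: Yes
Integral domain: No
Has unity: Yes

ℤ_8 × ℤ_6: Commutative=Yes, Unity=Yes


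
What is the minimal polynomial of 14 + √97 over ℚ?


Let α = 14 + √97. Then α - 14 = √97, so (α - 14)² = 97, giving α² - 28α + 99 = 0. Degree 2 and α ∉ ℚ, so this is the minimal polynomial.

Minimal polynomial: x² - 28x + 99


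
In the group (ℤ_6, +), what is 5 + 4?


Operation: addition mod 6
5 + 4 = (a + b) mod 6 with a = 5, b = 4

5 + 4 = 3


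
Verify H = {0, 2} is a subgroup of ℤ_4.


Subgroup test for H = {0, 2} in (ℤ_4, +):
(1) 0 ∈ H? Yes
(2) Closure: for all a,b ∈ H, (a+b) mod 4 ∈ H? Yes
(3) Inverses: for all a ∈ H, -a mod 4 ∈ H? Yes

Yes, H is a subgroup of ℤ_4


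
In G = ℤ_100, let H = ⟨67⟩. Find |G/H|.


|⟨67⟩| = n / gcd(67, 100) = 100 / 1 = 100
H is normal (ℤ_100 is abelian).
|G/H| = |G| / |H| = 100 / 100 = 1

|G/H| = 1


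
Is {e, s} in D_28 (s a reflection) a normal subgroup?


H = {e, s} in D_28 (s a reflection)
r·s·r⁻¹ = sr⁻² ≠ s for n ≥ 3, so {e, s} is not closed under conjugation

No, not a normal subgroup


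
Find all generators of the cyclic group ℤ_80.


g generates ℤ_n iff gcd(g,n) = 1
Prime factors of 80: 2, 5
Generators are g ∈ {1,...,79} not divisible by any of these primes.
Generators: {1, 3, 7, 9, 11, 13, 17, 19, 21, 23, 27, 29, 31, 33, 37, 39, 41, 43, 47, 49, 51, 53, 57, 59, 61, 63, 67, 69, 71, 73, 77, 79}
Number of generators = φ(80) = 32

Generators of ℤ_80 = {1, 3, 7, 9, 11, 13, 17, 19, 21, 23, 27, 29, 31, 33, 37, 39, 41, 43, 47, 49, 51, 53, 57, 59, 61, 63, 67, 69, 71, 73, 77, 79}


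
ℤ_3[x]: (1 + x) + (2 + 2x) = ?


Add coefficients mod 3:
x^0: 1 + 2 = 0 (mod 3)
x^1: 1 + 2 = 0 (mod 3)
Result: 0

f + g = 0


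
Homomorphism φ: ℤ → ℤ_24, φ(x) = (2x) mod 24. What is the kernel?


Kernel = preimage of identity
ker(φ) = {x ∈ ℤ : 2x ≡ 0 (mod 24)}. gcd(2,24) = 2, so 2x ≡ 0 (mod 24) ⟺ x ≡ 0 (mod 24/2 = 12). Hence ker(φ) = 12ℤ

ker(φ) = 12ℤ


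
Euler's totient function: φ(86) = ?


Factor n: 86 = 2 × 43
φ(n) = n · ∏(1 - 1/p) over distinct primes p | n
φ(86) = 86 · (1 - 1/2) · (1 - 1/43) = 42

φ(86) = 42


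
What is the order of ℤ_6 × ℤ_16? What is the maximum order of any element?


|ℤ_6 × ℤ_16| = 6 × 16 = 96
Max element order = lcm(6,16) = 48
Cyclic? No (gcd=2)

|ℤ_6×ℤ_16| = 96, max element order = 48


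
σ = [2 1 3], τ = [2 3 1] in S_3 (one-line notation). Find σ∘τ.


σ∘τ: apply τ first, then σ
1 →τ 2 →σ 1
2 →τ 3 →σ 3
3 →τ 1 →σ 2

σ∘τ = [1 3 2]


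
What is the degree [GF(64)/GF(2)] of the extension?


GF(64) = GF(2^6), so the extension degree is 6

[GF(64)/GF(2)] = 6


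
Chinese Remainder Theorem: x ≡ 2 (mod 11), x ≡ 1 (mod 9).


m₁ = 11, m₂ = 9, gcd = 1, so CRT applies. M = m₁·m₂ = 99
Let M₁ = M/m₁ = 9, M₂ = M/m₂ = 11
Find y₁ ≡ M₁⁻¹ (mod m₁): 9⁻¹ ≡ 5 (mod 11)
Find y₂ ≡ M₂⁻¹ (mod m₂): 11⁻¹ ≡ 5 (mod 9)
x = a₁·M₁·y₁ + a₂·M₂·y₂ = 2·9·5 + 1·11·5 = 145
Reduce mod 99: x ≡ 46
Check: 46 mod 11 = 2 ✓, 46 mod 9 = 1 ✓

x ≡ 46 (mod 99)


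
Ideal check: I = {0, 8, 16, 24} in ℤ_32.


Check ideal conditions for I = {0, 8, 16, 24} in ℤ_32:
(1) I is an additive subgroup? Yes
(2) For r ∈ ℤ_32 and a ∈ I: r·a ∈ I? Yes

Yes, I is an ideal of ℤ_32


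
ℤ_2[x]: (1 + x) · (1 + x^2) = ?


Expand and collect like terms; reduce coefficients mod 2:
x^0: 1·1 = 1 ≡ 1 (mod 2)
x^1: 1·0 + 1·1 = 1 ≡ 1 (mod 2)
x^2: 1·1 + 1·0 = 1 ≡ 1 (mod 2)
x^3: 1·1 = 1 ≡ 1 (mod 2)
Result: 1 + x + x^2 + x^3

f · g = 1 + x + x^2 + x^3


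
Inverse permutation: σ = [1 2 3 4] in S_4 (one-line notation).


To find σ⁻¹, swap domain and range:
σ(1) = 1 → σ⁻¹(1) = 1
σ(2) = 2 → σ⁻¹(2) = 2
σ(3) = 3 → σ⁻¹(3) = 3
σ(4) = 4 → σ⁻¹(4) = 4

σ⁻¹ = [1 2 3 4]


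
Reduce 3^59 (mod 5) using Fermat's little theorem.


Fermat's little theorem: if p is prime and gcd(a,p)=1, then a^(p-1) ≡ 1 (mod p)
p = 5 is prime, gcd(3,5) = 1
Reduce exponent: 59 mod 4 = 3
So 3^59 ≡ 3^3 (mod 5)
3^3 mod 5 = 2

3^59 ≡ 2 (mod 5)


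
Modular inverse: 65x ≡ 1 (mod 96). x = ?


Use the extended Euclidean algorithm to write 1 = 65·s + 96·t; then s mod 96 is the inverse.
Euclidean algorithm:
  65 = 0·96 + 65
  96 = 1·65 + 31
  65 = 2·31 + 3
  31 = 10·3 + 1
  3 = 3·1 + 0
gcd(65,96) = 1
Back-substitution gives: 65·(-31) + 96·(21) = 1
So 65⁻¹ ≡ -31 ≡ 65 (mod 96)
Check: 65 × 65 = 4225 ≡ 1 (mod 96) ✓

65⁻¹ ≡ 65 (mod 96)


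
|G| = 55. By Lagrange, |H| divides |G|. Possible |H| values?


Lagrange's theorem: |H| divides |G|
|G| = 55
Divisors of 55: 1, 5, 11, 55

Possible subgroup orders: {1, 5, 11, 55}


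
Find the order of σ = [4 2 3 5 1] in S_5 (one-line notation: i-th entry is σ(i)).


Cycle decomposition: (1 4 5)
Cycle lengths: 3
Order = lcm(3) = 3

ord(σ) = 3


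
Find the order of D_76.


|D_n| = 2n (n rotations and n reflections)
|D_76| = 2×76 = 152

|D_76| = 152


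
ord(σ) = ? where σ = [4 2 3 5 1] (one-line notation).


Cycle decomposition: (1 4 5)
Cycle lengths: 3
Order = lcm(3) = 3

ord(σ) = 3


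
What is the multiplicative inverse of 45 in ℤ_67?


Use the extended Euclidean algorithm to write 1 = 45·s + 67·t; then s mod 67 is the inverse.
Euclidean algorithm:
  45 = 0·67 + 45
  67 = 1·45 + 22
  45 = 2·22 + 1
  22 = 22·1 + 0
gcd(45,67) = 1
Back-substitution gives: 45·(3) + 67·(-2) = 1
So 45⁻¹ ≡ 3 ≡ 3 (mod 67)
Check: 45 × 3 = 135 ≡ 1 (mod 67) ✓

45⁻¹ ≡ 3 (mod 67)


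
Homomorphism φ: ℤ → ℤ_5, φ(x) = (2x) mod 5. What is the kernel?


Kernel = preimage of identity
ker(φ) = {x ∈ ℤ : 2x ≡ 0 (mod 5)}. gcd(2,5) = 1, so 2x ≡ 0 (mod 5) ⟺ x ≡ 0 (mod 5/1 = 5). Hence ker(φ) = 5ℤ

ker(φ) = 5ℤ


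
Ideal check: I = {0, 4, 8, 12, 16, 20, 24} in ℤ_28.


Check ideal conditions for I = {0, 4, 8, 12, 16, 20, 24} in ℤ_28:
(1) I is an additive subgroup? Yes
(2) For r ∈ ℤ_28 and a ∈ I: r·a ∈ I? Yes

Yes, I is an ideal of ℤ_28


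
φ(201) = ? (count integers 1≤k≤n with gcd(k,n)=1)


Factor n: 201 = 3 × 67
φ(n) = n · ∏(1 - 1/p) over distinct primes p | n
φ(201) = 201 · (1 - 1/3) · (1 - 1/67) = 132

φ(201) = 132


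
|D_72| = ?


|D_n| = 2n (n rotations and n reflections)
|D_72| = 2×72 = 144

|D_72| = 144


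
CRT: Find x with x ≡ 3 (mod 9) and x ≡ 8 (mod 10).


m₁ = 9, m₂ = 10, gcd = 1, so CRT applies. M = m₁·m₂ = 90
Let M₁ = M/m₁ = 10, M₂ = M/m₂ = 9
Find y₁ ≡ M₁⁻¹ (mod m₁): 10⁻¹ ≡ 1 (mod 9)
Find y₂ ≡ M₂⁻¹ (mod m₂): 9⁻¹ ≡ 9 (mod 10)
x = a₁·M₁·y₁ + a₂·M₂·y₂ = 3·10·1 + 8·9·9 = 678
Reduce mod 90: x ≡ 48
Check: 48 mod 9 = 3 ✓, 48 mod 10 = 8 ✓

x ≡ 48 (mod 90)


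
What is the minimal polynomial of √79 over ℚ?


√79 satisfies x² - 79 = 0, irreducible over ℚ since 79 is squarefree

Minimal polynomial: x² - 79


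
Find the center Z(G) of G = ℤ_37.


Z(G) = {g ∈ G | gx = xg for all x ∈ G}
ℤ_37 is abelian, so Z(G) = G

Z(ℤ_37) = ℤ_37


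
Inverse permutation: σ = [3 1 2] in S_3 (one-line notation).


To find σ⁻¹, swap domain and range:
σ(1) = 3 → σ⁻¹(3) = 1
σ(2) = 1 → σ⁻¹(1) = 2
σ(3) = 2 → σ⁻¹(2) = 3

σ⁻¹ = [2 3 1]


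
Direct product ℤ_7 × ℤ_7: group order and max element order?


|ℤ_7 × ℤ_7| = 7 × 7 = 49
Max element order = lcm(7,7) = 7
Cyclic? No (gcd=7)

|ℤ_7×ℤ_7| = 49, max element order = 7


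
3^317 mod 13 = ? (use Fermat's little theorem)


Fermat's little theorem: if p is prime and gcd(a,p)=1, then a^(p-1) ≡ 1 (mod p)
p = 13 is prime, gcd(3,13) = 1
Reduce exponent: 317 mod 12 = 5
So 3^317 ≡ 3^5 (mod 13)
3^5 mod 13 = 9

3^317 ≡ 9 (mod 13)


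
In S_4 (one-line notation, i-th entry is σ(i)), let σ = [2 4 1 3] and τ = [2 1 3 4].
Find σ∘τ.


σ∘τ: apply τ first, then σ
1 →τ 2 →σ 4
2 →τ 1 →σ 2
3 →τ 3 →σ 1
4 →τ 4 →σ 3

σ∘τ = [4 2 1 3]


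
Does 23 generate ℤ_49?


g generates ℤ_n iff gcd(g, n) = 1
gcd(23, 49) = 1
Since gcd = 1, 23 is a generator.

Yes, 23 generates ℤ_49


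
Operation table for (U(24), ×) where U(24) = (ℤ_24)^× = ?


Elements: {1, 5, 7, 11, 13, 17, 19, 23}
Operation: multiplication mod 24
Entry (a, b) = (a × b) mod 24

Cayley table:
   |  1 |  5 |  7 | 11 | 13 | 17 | 19 | 23
 1 |  1 |  5 |  7 | 11 | 13 | 17 | 19 | 23
 5 |  5 |  1 | 11 |  7 | 17 | 13 | 23 | 19
 7 |  7 | 11 |  1 |  5 | 19 | 23 | 13 | 17
11 | 11 |  7 |  5 |  1 | 23 | 19 | 17 | 13
13 | 13 | 17 | 19 | 23 |  1 |  5 |  7 | 11
17 | 17 | 13 | 23 | 19 |  5 |  1 | 11 |  7
19 | 19 | 23 | 13 | 17 |  7 | 11 |  1 |  5
23 | 23 | 19 | 17 | 13 | 11 |  7 |  5 |  1


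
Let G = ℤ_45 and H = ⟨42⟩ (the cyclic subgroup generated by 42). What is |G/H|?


|⟨42⟩| = n / gcd(42, 45) = 45 / 3 = 15
H is normal (ℤ_45 is abelian).
|G/H| = |G| / |H| = 45 / 15 = 3

|G/H| = 3


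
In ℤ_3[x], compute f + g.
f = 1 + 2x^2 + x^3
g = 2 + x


Add coefficients mod 3:
x^0: 1 + 2 = 0 (mod 3)
x^1: 0 + 1 = 1 (mod 3)
x^2: 2 + 0 = 2 (mod 3)
x^3: 1 + 0 = 1 (mod 3)
Result: x + 2x^2 + x^3

f + g = x + 2x^2 + x^3


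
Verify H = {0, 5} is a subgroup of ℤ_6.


Subgroup test for H = {0, 5} in (ℤ_6, +):
(1) 0 ∈ H? Yes
(2) Closure: for all a,b ∈ H, (a+b) mod 6 ∈ H? No  [counterexample: 5 + 5 = 4 ∉ H]
(3) Inverses: for all a ∈ H, -a mod 6 ∈ H? No

No, H is not a subgroup of ℤ_6


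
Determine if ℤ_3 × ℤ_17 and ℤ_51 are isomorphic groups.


Comparing ℤ_3 × ℤ_17 and ℤ_51:
gcd(3,17) = 1, so ℤ_3 × ℤ_17 ≅ ℤ_51 (CRT)

Yes, ℤ_3 × ℤ_17 ≅ ℤ_51


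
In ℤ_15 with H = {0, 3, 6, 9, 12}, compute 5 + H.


5 + H = {5 + h (mod 15) : h ∈ H}
5+0=5, 5+3=8, 5+6=11, 5+9=14, 5+12=2
5 + H = {2, 5, 8, 11, 14} = 2 + H

5 + H = {2, 5, 8, 11, 14}


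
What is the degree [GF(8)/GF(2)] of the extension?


GF(8) = GF(2^3), so the extension degree is 3

[GF(8)/GF(2)] = 3


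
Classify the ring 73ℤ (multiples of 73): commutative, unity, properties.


73ℤ is a commutative ring under +,× but has no multiplicative identity (1 ∉ 73ℤ); it has no zero divisors, but without unity it is not an integral domain
Commutative: Yes
Integral domain: No
Has unity: No

73ℤ (multiples of 73): Commutative=Yes, Unity=No


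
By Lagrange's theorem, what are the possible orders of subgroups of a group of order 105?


Lagrange's theorem: |H| divides |G|
|G| = 105
Divisors of 105: 1, 3, 5, 7, 15, 21, 35, 105

Possible subgroup orders: {1, 3, 5, 7, 15, 21, 35, 105}


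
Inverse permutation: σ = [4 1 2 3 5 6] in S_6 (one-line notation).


To find σ⁻¹, swap domain and range:
σ(1) = 4 → σ⁻¹(4) = 1
σ(2) = 1 → σ⁻¹(1) = 2
σ(3) = 2 → σ⁻¹(2) = 3
σ(4) = 3 → σ⁻¹(3) = 4
σ(5) = 5 → σ⁻¹(5) = 5
σ(6) = 6 → σ⁻¹(6) = 6

σ⁻¹ = [2 3 4 1 5 6]


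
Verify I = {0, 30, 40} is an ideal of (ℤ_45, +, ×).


Check ideal conditions for I = {0, 30, 40} in ℤ_45:
(1) I is an additive subgroup? No
(2) For r ∈ ℤ_45 and a ∈ I: r·a ∈ I? No  [counterexample: r=2, a=30, r·a mod 45 = 15 ∉ I]

No, I is not an ideal of ℤ_45


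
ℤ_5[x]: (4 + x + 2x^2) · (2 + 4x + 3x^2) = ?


Expand and collect like terms; reduce coefficients mod 5:
x^0: 4·2 = 8 ≡ 3 (mod 5)
x^1: 4·4 + 1·2 = 18 ≡ 3 (mod 5)
x^2: 4·3 + 1·4 + 2·2 = 20 ≡ 0 (mod 5)
x^3: 1·3 + 2·4 = 11 ≡ 1 (mod 5)
x^4: 2·3 = 6 ≡ 1 (mod 5)
Result: 3 + 3x + x^3 + x^4

f · g = 3 + 3x + x^3 + x^4


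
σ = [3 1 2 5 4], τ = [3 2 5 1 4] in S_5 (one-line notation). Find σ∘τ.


σ∘τ: apply τ first, then σ
1 →τ 3 →σ 2
2 →τ 2 →σ 1
3 →τ 5 →σ 4
4 →τ 1 →σ 3
5 →τ 4 →σ 5

σ∘τ = [2 1 4 3 5]


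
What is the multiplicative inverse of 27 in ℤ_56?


Use the extended Euclidean algorithm to write 1 = 27·s + 56·t; then s mod 56 is the inverse.
Euclidean algorithm:
  27 = 0·56 + 27
  56 = 2·27 + 2
  27 = 13·2 + 1
  2 = 2·1 + 0
gcd(27,56) = 1
Back-substitution gives: 27·(27) + 56·(-13) = 1
So 27⁻¹ ≡ 27 ≡ 27 (mod 56)
Check: 27 × 27 = 729 ≡ 1 (mod 56) ✓

27⁻¹ ≡ 27 (mod 56)


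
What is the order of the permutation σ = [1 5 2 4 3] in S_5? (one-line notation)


Cycle decomposition: (2 5 3)
Cycle lengths: 3
Order = lcm(3) = 3

ord(σ) = 3


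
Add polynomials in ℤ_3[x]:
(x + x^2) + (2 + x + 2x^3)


Add coefficients mod 3:
x^0: 0 + 2 = 2 (mod 3)
x^1: 1 + 1 = 2 (mod 3)
x^2: 1 + 0 = 1 (mod 3)
x^3: 0 + 2 = 2 (mod 3)
Result: 2 + 2x + x^2 + 2x^3

f + g = 2 + 2x + x^2 + 2x^3


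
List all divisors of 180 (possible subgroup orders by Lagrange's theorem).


Lagrange's theorem: |H| divides |G|
|G| = 180
Divisors of 180: 1, 2, 3, 4, 5, 6, 9, 10, 12, 15, 18, 20, 30, 36, 45, 60, 90, 180

Possible subgroup orders: {1, 2, 3, 4, 5, 6, 9, 10, 12, 15, 18, 20, 30, 36, 45, 60, 90, 180}


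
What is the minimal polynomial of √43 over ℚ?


√43 satisfies x² - 43 = 0, irreducible over ℚ since 43 is squarefree

Minimal polynomial: x² - 43


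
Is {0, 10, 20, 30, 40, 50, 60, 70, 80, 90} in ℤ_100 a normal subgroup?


H = {0, 10, 20, 30, 40, 50, 60, 70, 80, 90} in ℤ_100
ℤ_100 is abelian; every subgroup of an abelian group is normal

Yes, normal subgroup


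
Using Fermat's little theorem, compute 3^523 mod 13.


Fermat's little theorem: if p is prime and gcd(a,p)=1, then a^(p-1) ≡ 1 (mod p)
p = 13 is prime, gcd(3,13) = 1
Reduce exponent: 523 mod 12 = 7
So 3^523 ≡ 3^7 (mod 13)
3^7 mod 13 = 3

3^523 ≡ 3 (mod 13)


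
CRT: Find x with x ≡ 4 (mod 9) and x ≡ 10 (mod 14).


m₁ = 9, m₂ = 14, gcd = 1, so CRT applies. M = m₁·m₂ = 126
Let M₁ = M/m₁ = 14, M₂ = M/m₂ = 9
Find y₁ ≡ M₁⁻¹ (mod m₁): 14⁻¹ ≡ 2 (mod 9)
Find y₂ ≡ M₂⁻¹ (mod m₂): 9⁻¹ ≡ 11 (mod 14)
x = a₁·M₁·y₁ + a₂·M₂·y₂ = 4·14·2 + 10·9·11 = 1102
Reduce mod 126: x ≡ 94
Check: 94 mod 9 = 4 ✓, 94 mod 14 = 10 ✓

x ≡ 94 (mod 126)


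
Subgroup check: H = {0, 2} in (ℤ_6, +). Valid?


Subgroup test for H = {0, 2} in (ℤ_6, +):
(1) 0 ∈ H? Yes
(2) Closure: for all a,b ∈ H, (a+b) mod 6 ∈ H? No  [counterexample: 2 + 2 = 4 ∉ H]
(3) Inverses: for all a ∈ H, -a mod 6 ∈ H? No

No, H is not a subgroup of ℤ_6


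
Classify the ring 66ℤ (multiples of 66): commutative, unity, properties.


66ℤ is a commutative ring under +,× but has no multiplicative identity (1 ∉ 66ℤ); it has no zero divisors, but without unity it is not an integral domain
Commutative: Yes
Integral domain: No
Has unity: No

66ℤ (multiples of 66): Commutative=Yes, Unity=No


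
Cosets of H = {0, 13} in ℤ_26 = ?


H = {0, 13}, |H| = 2
Number of cosets = |G|/|H| = 26/2 = 13
0 + H = {0, 13}
1 + H = {1, 14}
2 + H = {2, 15}
3 + H = {3, 16}
4 + H = {4, 17}
5 + H = {5, 18}
6 + H = {6, 19}
7 + H = {7, 20}
8 + H = {8, 21}
9 + H = {9, 22}
10 + H = {10, 23}
11 + H = {11, 24}
12 + H = {12, 25}

Cosets: 0+H={0,13}; 1+H={1,14}; 2+H={2,15}; 3+H={3,16}; 4+H={4,17}; 5+H={5,18}; 6+H={6,19}; 7+H={7,20}; 8+H={8,21}; 9+H={9,22}; 10+H={10,23}; 11+H={11,24}; 12+H={12,25}


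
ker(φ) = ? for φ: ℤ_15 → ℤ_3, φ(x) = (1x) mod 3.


Kernel = preimage of identity
ker(φ) = {x ∈ ℤ_15 : 1x ≡ 0 (mod 3)}. Since 3 | 15, φ is well-defined. The kernel is the cyclic subgroup ⟨3⟩ of ℤ_15 (order 5), i.e. {0, 3, 6, 9, 12}

ker(φ) = {0, 3, 6, 9, 12}


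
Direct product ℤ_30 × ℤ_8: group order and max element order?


|ℤ_30 × ℤ_8| = 30 × 8 = 240
Max element order = lcm(30,8) = 120
Cyclic? No (gcd=2)

|ℤ_30×ℤ_8| = 240, max element order = 120


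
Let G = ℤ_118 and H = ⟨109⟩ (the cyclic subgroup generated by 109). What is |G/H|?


|⟨109⟩| = n / gcd(109, 118) = 118 / 1 = 118
H is normal (ℤ_118 is abelian).
|G/H| = |G| / |H| = 118 / 118 = 1

|G/H| = 1


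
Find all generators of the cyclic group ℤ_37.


g generates ℤ_n iff gcd(g,n) = 1
Prime factors of 37: 37
Generators are g ∈ {1,...,36} not divisible by any of these primes.
Generators: {1, 2, 3, 4, 5, 6, 7, 8, 9, 10, 11, 12, 13, 14, 15, 16, 17, 18, 19, 20, 21, 22, 23, 24, 25, 26, 27, 28, 29, 30, 31, 32, 33, 34, 35, 36}
Number of generators = φ(37) = 36

Generators of ℤ_37 = {1, 2, 3, 4, 5, 6, 7, 8, 9, 10, 11, 12, 13, 14, 15, 16, 17, 18, 19, 20, 21, 22, 23, 24, 25, 26, 27, 28, 29, 30, 31, 32, 33, 34, 35, 36}


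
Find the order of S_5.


|S_n| = n! (number of permutations of n symbols)
|S_5| = 5! = 120

|S_5| = 120


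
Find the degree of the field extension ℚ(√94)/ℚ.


√94 has minimal polynomial x² - 94 (irreducible over ℚ since 94 is squarefree)

[ℚ(√94)/ℚ] = 2


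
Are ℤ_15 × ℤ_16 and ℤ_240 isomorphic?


Comparing ℤ_15 × ℤ_16 and ℤ_240:
gcd(15,16) = 1, so ℤ_15 × ℤ_16 ≅ ℤ_240 (CRT)

Yes, ℤ_15 × ℤ_16 ≅ ℤ_240


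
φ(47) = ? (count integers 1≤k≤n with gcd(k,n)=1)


Factor n: 47 = 47
φ(n) = n · ∏(1 - 1/p) over distinct primes p | n
φ(47) = 47 · (1 - 1/47) = 46

φ(47) = 46


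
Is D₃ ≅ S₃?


Comparing D₃ and S₃:
Both are the unique non-abelian group of order 6

Yes, D₃ ≅ S₃


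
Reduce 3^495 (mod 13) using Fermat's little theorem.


Fermat's little theorem: if p is prime and gcd(a,p)=1, then a^(p-1) ≡ 1 (mod p)
p = 13 is prime, gcd(3,13) = 1
Reduce exponent: 495 mod 12 = 3
So 3^495 ≡ 3^3 (mod 13)
3^3 mod 13 = 1

3^495 ≡ 1 (mod 13)


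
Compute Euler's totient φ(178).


Factor n: 178 = 2 × 89
φ(n) = n · ∏(1 - 1/p) over distinct primes p | n
φ(178) = 178 · (1 - 1/2) · (1 - 1/89) = 88

φ(178) = 88


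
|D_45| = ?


|D_n| = 2n (n rotations and n reflections)
|D_45| = 2×45 = 90

|D_45| = 90


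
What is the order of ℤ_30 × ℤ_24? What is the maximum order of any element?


|ℤ_30 × ℤ_24| = 30 × 24 = 720
Max element order = lcm(30,24) = 120
Cyclic? No (gcd=6)

|ℤ_30×ℤ_24| = 720, max element order = 120


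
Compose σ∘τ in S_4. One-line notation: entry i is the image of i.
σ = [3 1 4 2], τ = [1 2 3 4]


σ∘τ: apply τ first, then σ
1 →τ 1 →σ 3
2 →τ 2 →σ 1
3 →τ 3 →σ 4
4 →τ 4 →σ 2

σ∘τ = [3 1 4 2]


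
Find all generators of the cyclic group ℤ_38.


g generates ℤ_n iff gcd(g,n) = 1
Prime factors of 38: 2, 19
Generators are g ∈ {1,...,37} not divisible by any of these primes.
Generators: {1, 3, 5, 7, 9, 11, 13, 15, 17, 21, 23, 25, 27, 29, 31, 33, 35, 37}
Number of generators = φ(38) = 18

Generators of ℤ_38 = {1, 3, 5, 7, 9, 11, 13, 15, 17, 21, 23, 25, 27, 29, 31, 33, 35, 37}


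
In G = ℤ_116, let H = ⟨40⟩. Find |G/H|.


|⟨40⟩| = n / gcd(40, 116) = 116 / 4 = 29
H is normal (ℤ_116 is abelian).
|G/H| = |G| / |H| = 116 / 29 = 4

|G/H| = 4


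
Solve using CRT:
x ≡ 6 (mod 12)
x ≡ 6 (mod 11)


m₁ = 12, m₂ = 11, gcd = 1, so CRT applies. M = m₁·m₂ = 132
Let M₁ = M/m₁ = 11, M₂ = M/m₂ = 12
Find y₁ ≡ M₁⁻¹ (mod m₁): 11⁻¹ ≡ 11 (mod 12)
Find y₂ ≡ M₂⁻¹ (mod m₂): 12⁻¹ ≡ 1 (mod 11)
x = a₁·M₁·y₁ + a₂·M₂·y₂ = 6·11·11 + 6·12·1 = 798
Reduce mod 132: x ≡ 6
Check: 6 mod 12 = 6 ✓, 6 mod 11 = 6 ✓

x ≡ 6 (mod 132)


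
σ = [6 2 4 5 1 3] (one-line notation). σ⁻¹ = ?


To find σ⁻¹, swap domain and range:
σ(1) = 6 → σ⁻¹(6) = 1
σ(2) = 2 → σ⁻¹(2) = 2
σ(3) = 4 → σ⁻¹(4) = 3
σ(4) = 5 → σ⁻¹(5) = 4
σ(5) = 1 → σ⁻¹(1) = 5
σ(6) = 3 → σ⁻¹(3) = 6

σ⁻¹ = [5 2 6 3 4 1]


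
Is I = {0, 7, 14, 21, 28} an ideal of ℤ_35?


Check ideal conditions for I = {0, 7, 14, 21, 28} in ℤ_35:
(1) I is an additive subgroup? Yes
(2) For r ∈ ℤ_35 and a ∈ I: r·a ∈ I? Yes

Yes, I is an ideal of ℤ_35


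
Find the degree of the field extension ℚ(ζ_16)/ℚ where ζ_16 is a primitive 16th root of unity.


[ℚ(ζ_n):ℚ] = deg Φ_n(x) = φ(n). Here φ(16) = 8

[ℚ(ζ_16)/ℚ where ζ_16 is a primitive 16th root of unity] = 8


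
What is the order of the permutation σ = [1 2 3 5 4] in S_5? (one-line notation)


Cycle decomposition: (4 5)
Cycle lengths: 2
Order = lcm(2) = 2

ord(σ) = 2


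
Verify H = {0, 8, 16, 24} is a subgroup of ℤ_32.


Subgroup test for H = {0, 8, 16, 24} in (ℤ_32, +):
(1) 0 ∈ H? Yes
(2) Closure: for all a,b ∈ H, (a+b) mod 32 ∈ H? Yes
(3) Inverses: for all a ∈ H, -a mod 32 ∈ H? Yes

Yes, H is a subgroup of ℤ_32


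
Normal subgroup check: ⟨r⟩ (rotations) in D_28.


H = ⟨r⟩ (rotations) in D_28
The rotation subgroup ⟨r⟩ has index 2 in D_28, so it is normal

Yes, normal subgroup


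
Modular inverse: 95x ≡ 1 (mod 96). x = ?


Use the extended Euclidean algorithm to write 1 = 95·s + 96·t; then s mod 96 is the inverse.
Euclidean algorithm:
  95 = 0·96 + 95
  96 = 1·95 + 1
  95 = 95·1 + 0
gcd(95,96) = 1
Back-substitution gives: 95·(-1) + 96·(1) = 1
So 95⁻¹ ≡ -1 ≡ 95 (mod 96)
Check: 95 × 95 = 9025 ≡ 1 (mod 96) ✓

95⁻¹ ≡ 95 (mod 96)


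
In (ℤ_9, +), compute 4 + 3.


Operation: addition mod 9
4 + 3 = (a + b) mod 9 with a = 4, b = 3

4 + 3 = 7


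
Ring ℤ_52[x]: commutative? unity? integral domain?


ℤ_52 has zero divisors (2·26 ≡ 0), and these lift to constant zero divisors in ℤ_52[x]; so not an integral domain
Commutative: Yes
Integral domain: No
Has unity: Yes

ℤ_52[x]: Commutative=Yes, Unity=Yes


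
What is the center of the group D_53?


Z(G) = {g ∈ G | gx = xg for all x ∈ G}
For odd n, Z(D_n) = {e}: no nontrivial rotation commutes with all reflections

Z(D_53) = {e}


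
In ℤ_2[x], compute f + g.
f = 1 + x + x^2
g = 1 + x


Add coefficients mod 2:
x^0: 1 + 1 = 0 (mod 2)
x^1: 1 + 1 = 0 (mod 2)
x^2: 1 + 0 = 1 (mod 2)
Result: x^2

f + g = x^2


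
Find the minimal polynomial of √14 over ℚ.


√14 satisfies x² - 14 = 0, irreducible over ℚ since 14 is squarefree

Minimal polynomial: x² - 14


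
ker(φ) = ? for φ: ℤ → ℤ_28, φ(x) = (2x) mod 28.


Kernel = preimage of identity
ker(φ) = {x ∈ ℤ : 2x ≡ 0 (mod 28)}. gcd(2,28) = 2, so 2x ≡ 0 (mod 28) ⟺ x ≡ 0 (mod 28/2 = 14). Hence ker(φ) = 14ℤ

ker(φ) = 14ℤ


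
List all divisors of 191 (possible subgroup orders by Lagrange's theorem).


Lagrange's theorem: |H| divides |G|
|G| = 191
Divisors of 191: 1, 191

Possible subgroup orders: {1, 191}


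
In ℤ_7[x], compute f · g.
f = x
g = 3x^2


Expand and collect like terms; reduce coefficients mod 7:
x^0: 0·0 = 0 ≡ 0 (mod 7)
x^1: 0·0 + 1·0 = 0 ≡ 0 (mod 7)
x^2: 0·3 + 1·0 = 0 ≡ 0 (mod 7)
x^3: 1·3 = 3 ≡ 3 (mod 7)
Result: 3x^3

f · g = 3x^3


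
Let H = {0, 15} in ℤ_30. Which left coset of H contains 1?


1 + H = {1 + h (mod 30) : h ∈ H}
1+0=1, 1+15=16

1 + H = {1, 16}


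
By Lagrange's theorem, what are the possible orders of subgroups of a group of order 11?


Lagrange's theorem: |H| divides |G|
|G| = 11
Divisors of 11: 1, 11

Possible subgroup orders: {1, 11}


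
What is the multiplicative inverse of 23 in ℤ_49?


Use the extended Euclidean algorithm to write 1 = 23·s + 49·t; then s mod 49 is the inverse.
Euclidean algorithm:
  23 = 0·49 + 23
  49 = 2·23 + 3
  23 = 7·3 + 2
  3 = 1·2 + 1
  2 = 2·1 + 0
gcd(23,49) = 1
Back-substitution gives: 23·(-17) + 49·(8) = 1
So 23⁻¹ ≡ -17 ≡ 32 (mod 49)
Check: 23 × 32 = 736 ≡ 1 (mod 49) ✓

23⁻¹ ≡ 32 (mod 49)


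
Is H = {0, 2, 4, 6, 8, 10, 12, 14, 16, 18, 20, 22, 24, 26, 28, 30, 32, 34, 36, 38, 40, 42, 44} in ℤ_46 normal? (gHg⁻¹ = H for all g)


H = {0, 2, 4, 6, 8, 10, 12, 14, 16, 18, 20, 22, 24, 26, 28, 30, 32, 34, 36, 38, 40, 42, 44} in ℤ_46
ℤ_46 is abelian; every subgroup of an abelian group is normal

Yes, normal subgroup


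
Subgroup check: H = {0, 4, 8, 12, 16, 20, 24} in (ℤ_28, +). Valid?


Subgroup test for H = {0, 4, 8, 12, 16, 20, 24} in (ℤ_28, +):
(1) 0 ∈ H? Yes
(2) Closure: for all a,b ∈ H, (a+b) mod 28 ∈ H? Yes
(3) Inverses: for all a ∈ H, -a mod 28 ∈ H? Yes

Yes, H is a subgroup of ℤ_28


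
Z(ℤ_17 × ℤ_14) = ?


Z(G) = {g ∈ G | gx = xg for all x ∈ G}
Direct product of abelian groups is abelian, so Z(G) = G

Z(ℤ_17 × ℤ_14) = ℤ_17 × ℤ_14


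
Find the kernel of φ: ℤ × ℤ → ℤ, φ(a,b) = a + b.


Kernel = preimage of identity
ker(φ) = {(a,b) ∈ ℤ² | a+b = 0} = {(a,-a) | a ∈ ℤ}

ker(φ) = {(a,-a) | a ∈ ℤ}


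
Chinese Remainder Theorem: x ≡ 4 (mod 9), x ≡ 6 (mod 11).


m₁ = 9, m₂ = 11, gcd = 1, so CRT applies. M = m₁·m₂ = 99
Let M₁ = M/m₁ = 11, M₂ = M/m₂ = 9
Find y₁ ≡ M₁⁻¹ (mod m₁): 11⁻¹ ≡ 5 (mod 9)
Find y₂ ≡ M₂⁻¹ (mod m₂): 9⁻¹ ≡ 5 (mod 11)
x = a₁·M₁·y₁ + a₂·M₂·y₂ = 4·11·5 + 6·9·5 = 490
Reduce mod 99: x ≡ 94
Check: 94 mod 9 = 4 ✓, 94 mod 11 = 6 ✓

x ≡ 94 (mod 99)


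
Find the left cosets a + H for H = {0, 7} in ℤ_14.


H = {0, 7}, |H| = 2
Number of cosets = |G|/|H| = 14/2 = 7
0 + H = {0, 7}
1 + H = {1, 8}
2 + H = {2, 9}
3 + H = {3, 10}
4 + H = {4, 11}
5 + H = {5, 12}
6 + H = {6, 13}

Cosets: 0+H={0,7}; 1+H={1,8}; 2+H={2,9}; 3+H={3,10}; 4+H={4,11}; 5+H={5,12}; 6+H={6,13}


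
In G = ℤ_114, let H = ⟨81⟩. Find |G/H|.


|⟨81⟩| = n / gcd(81, 114) = 114 / 3 = 38
H is normal (ℤ_114 is abelian).
|G/H| = |G| / |H| = 114 / 38 = 3

|G/H| = 3


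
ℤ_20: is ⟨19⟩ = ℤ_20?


g generates ℤ_n iff gcd(g, n) = 1
gcd(19, 20) = 1
Since gcd = 1, 19 is a generator.

Yes, 19 generates ℤ_20


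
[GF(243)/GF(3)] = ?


GF(243) = GF(3^5), so the extension degree is 5

[GF(243)/GF(3)] = 5


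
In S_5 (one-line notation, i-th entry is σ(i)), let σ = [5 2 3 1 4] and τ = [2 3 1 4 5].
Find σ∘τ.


σ∘τ: apply τ first, then σ
1 →τ 2 →σ 2
2 →τ 3 →σ 3
3 →τ 1 →σ 5
4 →τ 4 →σ 1
5 →τ 5 →σ 4

σ∘τ = [2 3 5 1 4]


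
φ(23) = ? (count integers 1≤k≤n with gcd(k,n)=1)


φ(n) = count of k ∈ {1,...,n} with gcd(k,n)=1
Coprimes to 23: {1, 2, 3, 4, 5, 6, 7, 8, 9, 10, 11, 12, 13, 14, 15, 16, 17, 18, 19, 20, 21, 22}
Count: 22

φ(23) = 22


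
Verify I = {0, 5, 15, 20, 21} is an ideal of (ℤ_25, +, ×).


Check ideal conditions for I = {0, 5, 15, 20, 21} in ℤ_25:
(1) I is an additive subgroup? No
(2) For r ∈ ℤ_25 and a ∈ I: r·a ∈ I? No  [counterexample: r=2, a=5, r·a mod 25 = 10 ∉ I]

No, I is not an ideal of ℤ_25


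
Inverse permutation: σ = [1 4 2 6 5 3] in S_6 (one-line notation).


To find σ⁻¹, swap domain and range:
σ(1) = 1 → σ⁻¹(1) = 1
σ(2) = 4 → σ⁻¹(4) = 2
σ(3) = 2 → σ⁻¹(2) = 3
σ(4) = 6 → σ⁻¹(6) = 4
σ(5) = 5 → σ⁻¹(5) = 5
σ(6) = 3 → σ⁻¹(3) = 6

σ⁻¹ = [1 3 6 2 5 4]


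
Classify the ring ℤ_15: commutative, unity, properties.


ℤ_15 is a commutative ring with unity 1; 15 = 3×5 is composite, so 3·5 ≡ 0 gives zero divisors (not an integral domain)
Commutative: Yes
Integral domain: No
Has unity: Yes

ℤ_15: Commutative=Yes, Unity=Yes


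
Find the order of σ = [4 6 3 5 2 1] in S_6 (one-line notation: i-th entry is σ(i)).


Cycle decomposition: (1 4 5 2 6)
Cycle lengths: 5
Order = lcm(5) = 5

ord(σ) = 5


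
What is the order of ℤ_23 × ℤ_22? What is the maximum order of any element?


|ℤ_23 × ℤ_22| = 23 × 22 = 506
Max element order = lcm(23,22) = 506
Cyclic? Yes (gcd=1)

|ℤ_23×ℤ_22| = 506, max element order = 506


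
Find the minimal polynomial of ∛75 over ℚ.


∛75 satisfies x³ - 75 = 0, irreducible over ℚ (no rational root; 75 is not a perfect cube)

Minimal polynomial: x³ - 75


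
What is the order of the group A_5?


|A_n| = n!/2 (even permutations)
|A_5| = 5!/2 = 120/2 = 60

|A_5| = 60


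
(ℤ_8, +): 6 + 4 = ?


Operation: addition mod 8
6 + 4 = (a + b) mod 8 with a = 6, b = 4

6 + 4 = 2


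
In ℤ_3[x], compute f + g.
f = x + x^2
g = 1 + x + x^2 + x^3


Add coefficients mod 3:
x^0: 0 + 1 = 1 (mod 3)
x^1: 1 + 1 = 2 (mod 3)
x^2: 1 + 1 = 2 (mod 3)
x^3: 0 + 1 = 1 (mod 3)
Result: 1 + 2x + 2x^2 + x^3

f + g = 1 + 2x + 2x^2 + x^3


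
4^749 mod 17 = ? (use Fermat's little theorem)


Fermat's little theorem: if p is prime and gcd(a,p)=1, then a^(p-1) ≡ 1 (mod p)
p = 17 is prime, gcd(4,17) = 1
Reduce exponent: 749 mod 16 = 13
So 4^749 ≡ 4^13 (mod 17)
4^13 mod 17 = 4

4^749 ≡ 4 (mod 17)


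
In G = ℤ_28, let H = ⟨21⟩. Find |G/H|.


|⟨21⟩| = n / gcd(21, 28) = 28 / 7 = 4
H is normal (ℤ_28 is abelian).
|G/H| = |G| / |H| = 28 / 4 = 7

|G/H| = 7


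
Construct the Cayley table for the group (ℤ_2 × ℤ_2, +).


Elements: {(0,0), (0,1), (1,0), (1,1)}
Operation: componentwise addition mod (2, 2)
Entry (a, b) = ((a₁+b₁) mod 2, (a₂+b₂) mod 2)

Cayley table:
      | (0,0) | (0,1) | (1,0) | (1,1)
(0,0) | (0,0) | (0,1) | (1,0) | (1,1)
(0,1) | (0,1) | (0,0) | (1,1) | (1,0)
(1,0) | (1,0) | (1,1) | (0,0) | (0,1)
(1,1) | (1,1) | (1,0) | (0,1) | (0,0)


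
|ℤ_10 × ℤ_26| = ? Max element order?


|ℤ_10 × ℤ_26| = 10 × 26 = 260
Max element order = lcm(10,26) = 130
Cyclic? No (gcd=2)

|ℤ_10×ℤ_26| = 260, max element order = 130


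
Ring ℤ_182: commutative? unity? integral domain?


ℤ_182 is a commutative ring with unity 1; 182 = 2×91 is composite, so 2·91 ≡ 0 gives zero divisors (not an integral domain)
Commutative: Yes
Integral domain: No
Has unity: Yes

ℤ_182: Commutative=Yes, Unity=Yes


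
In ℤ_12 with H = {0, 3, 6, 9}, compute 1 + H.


1 + H = {1 + h (mod 12) : h ∈ H}
1+0=1, 1+3=4, 1+6=7, 1+9=10

1 + H = {1, 4, 7, 10}


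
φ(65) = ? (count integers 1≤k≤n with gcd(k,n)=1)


Factor n: 65 = 5 × 13
φ(n) = n · ∏(1 - 1/p) over distinct primes p | n
φ(65) = 65 · (1 - 1/5) · (1 - 1/13) = 48

φ(65) = 48


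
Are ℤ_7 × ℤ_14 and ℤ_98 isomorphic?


Comparing ℤ_7 × ℤ_14 and ℤ_98:
gcd(7,14) = 7 ≠ 1. Max element order in ℤ_7×ℤ_14 is lcm(7,14) = 14 < 98, so it has no element of order 98

No, ℤ_7 × ℤ_14 ≇ ℤ_98


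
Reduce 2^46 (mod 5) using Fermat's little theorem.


Fermat's little theorem: if p is prime and gcd(a,p)=1, then a^(p-1) ≡ 1 (mod p)
p = 5 is prime, gcd(2,5) = 1
Reduce exponent: 46 mod 4 = 2
So 2^46 ≡ 2^2 (mod 5)
2^2 mod 5 = 4

2^46 ≡ 4 (mod 5)


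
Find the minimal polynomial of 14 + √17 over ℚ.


Let α = 14 + √17. Then α - 14 = √17, so (α - 14)² = 17, giving α² - 28α + 179 = 0. Degree 2 and α ∉ ℚ, so this is the minimal polynomial.

Minimal polynomial: x² - 28x + 179


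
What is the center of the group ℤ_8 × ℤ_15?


Z(G) = {g ∈ G | gx = xg for all x ∈ G}
Direct product of abelian groups is abelian, so Z(G) = G

Z(ℤ_8 × ℤ_15) = ℤ_8 × ℤ_15


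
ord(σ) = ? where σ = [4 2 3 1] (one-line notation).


Cycle decomposition: (1 4)
Cycle lengths: 2
Order = lcm(2) = 2

ord(σ) = 2


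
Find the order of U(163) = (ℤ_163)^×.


U(n) is the group of units mod n; |U(n)| = φ(n)
|U(163)| = φ(163) = 162

|U(163) = (ℤ_163)^×| = 162


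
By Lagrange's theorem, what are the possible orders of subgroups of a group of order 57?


Lagrange's theorem: |H| divides |G|
|G| = 57
Divisors of 57: 1, 3, 19, 57

Possible subgroup orders: {1, 3, 19, 57}


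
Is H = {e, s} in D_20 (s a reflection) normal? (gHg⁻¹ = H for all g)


H = {e, s} in D_20 (s a reflection)
r·s·r⁻¹ = sr⁻² ≠ s for n ≥ 3, so {e, s} is not closed under conjugation

No, not a normal subgroup


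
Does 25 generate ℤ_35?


g generates ℤ_n iff gcd(g, n) = 1
gcd(25, 35) = 5
Since gcd = 5 ≠ 1, ⟨25⟩ has order 7 < 35, so 25 is not a generator.

No, 25 does not generate ℤ_35


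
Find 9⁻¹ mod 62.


Use the extended Euclidean algorithm to write 1 = 9·s + 62·t; then s mod 62 is the inverse.
Euclidean algorithm:
  9 = 0·62 + 9
  62 = 6·9 + 8
  9 = 1·8 + 1
  8 = 8·1 + 0
gcd(9,62) = 1
Back-substitution gives: 9·(7) + 62·(-1) = 1
So 9⁻¹ ≡ 7 ≡ 7 (mod 62)
Check: 9 × 7 = 63 ≡ 1 (mod 62) ✓

9⁻¹ ≡ 7 (mod 62)


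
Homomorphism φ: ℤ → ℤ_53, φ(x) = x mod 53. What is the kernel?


Kernel = preimage of identity
ker(φ) = {x ∈ ℤ : x ≡ 0 (mod 53)} = 53ℤ = {0, ±53, ±106, ...}

ker(φ) = 53ℤ


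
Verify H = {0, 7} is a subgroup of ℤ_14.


Subgroup test for H = {0, 7} in (ℤ_14, +):
(1) 0 ∈ H? Yes
(2) Closure: for all a,b ∈ H, (a+b) mod 14 ∈ H? Yes
(3) Inverses: for all a ∈ H, -a mod 14 ∈ H? Yes

Yes, H is a subgroup of ℤ_14


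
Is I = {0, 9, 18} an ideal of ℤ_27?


Check ideal conditions for I = {0, 9, 18} in ℤ_27:
(1) I is an additive subgroup? Yes
(2) For r ∈ ℤ_27 and a ∈ I: r·a ∈ I? Yes

Yes, I is an ideal of ℤ_27


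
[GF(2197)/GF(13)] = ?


GF(2197) = GF(13^3), so the extension degree is 3

[GF(2197)/GF(13)] = 3


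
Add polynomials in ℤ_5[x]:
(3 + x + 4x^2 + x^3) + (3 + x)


Add coefficients mod 5:
x^0: 3 + 3 = 1 (mod 5)
x^1: 1 + 1 = 2 (mod 5)
x^2: 4 + 0 = 4 (mod 5)
x^3: 1 + 0 = 1 (mod 5)
Result: 1 + 2x + 4x^2 + x^3

f + g = 1 + 2x + 4x^2 + x^3


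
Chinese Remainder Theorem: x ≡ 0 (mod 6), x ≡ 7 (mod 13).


m₁ = 6, m₂ = 13, gcd = 1, so CRT applies. M = m₁·m₂ = 78
Let M₁ = M/m₁ = 13, M₂ = M/m₂ = 6
Find y₁ ≡ M₁⁻¹ (mod m₁): 13⁻¹ ≡ 1 (mod 6)
Find y₂ ≡ M₂⁻¹ (mod m₂): 6⁻¹ ≡ 11 (mod 13)
x = a₁·M₁·y₁ + a₂·M₂·y₂ = 0·13·1 + 7·6·11 = 462
Reduce mod 78: x ≡ 72
Check: 72 mod 6 = 0 ✓, 72 mod 13 = 7 ✓

x ≡ 72 (mod 78)


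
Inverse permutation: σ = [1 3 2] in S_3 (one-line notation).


To find σ⁻¹, swap domain and range:
σ(1) = 1 → σ⁻¹(1) = 1
σ(2) = 3 → σ⁻¹(3) = 2
σ(3) = 2 → σ⁻¹(2) = 3

σ⁻¹ = [1 3 2]


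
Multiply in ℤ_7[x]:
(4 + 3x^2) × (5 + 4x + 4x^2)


Expand and collect like terms; reduce coefficients mod 7:
x^0: 4·5 = 20 ≡ 6 (mod 7)
x^1: 4·4 + 0·5 = 16 ≡ 2 (mod 7)
x^2: 4·4 + 0·4 + 3·5 = 31 ≡ 3 (mod 7)
x^3: 0·4 + 3·4 = 12 ≡ 5 (mod 7)
x^4: 3·4 = 12 ≡ 5 (mod 7)
Result: 6 + 2x + 3x^2 + 5x^3 + 5x^4

f · g = 6 + 2x + 3x^2 + 5x^3 + 5x^4


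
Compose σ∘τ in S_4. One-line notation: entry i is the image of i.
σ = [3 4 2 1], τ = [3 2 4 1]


σ∘τ: apply τ first, then σ
1 →τ 3 →σ 2
2 →τ 2 →σ 4
3 →τ 4 →σ 1
4 →τ 1 →σ 3

σ∘τ = [2 4 1 3]


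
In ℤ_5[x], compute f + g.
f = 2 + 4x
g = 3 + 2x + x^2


Add coefficients mod 5:
x^0: 2 + 3 = 0 (mod 5)
x^1: 4 + 2 = 1 (mod 5)
x^2: 0 + 1 = 1 (mod 5)
Result: x + x^2

f + g = x + x^2


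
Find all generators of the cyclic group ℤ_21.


g generates ℤ_n iff gcd(g,n) = 1
Prime factors of 21: 3, 7
Generators are g ∈ {1,...,20} not divisible by any of these primes.
Generators: {1, 2, 4, 5, 8, 10, 11, 13, 16, 17, 19, 20}
Number of generators = φ(21) = 12

Generators of ℤ_21 = {1, 2, 4, 5, 8, 10, 11, 13, 16, 17, 19, 20}


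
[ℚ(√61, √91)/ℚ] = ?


[ℚ(√61,√91):ℚ] = [ℚ(√61,√91):ℚ(√61)]·[ℚ(√61):ℚ] = 2·2 = 4

[ℚ(√61, √91)/ℚ] = 4


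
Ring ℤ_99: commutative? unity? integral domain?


ℤ_99 is a commutative ring with unity 1; 99 = 3×33 is composite, so 3·33 ≡ 0 gives zero divisors (not an integral domain)
Commutative: Yes
Integral domain: No
Has unity: Yes

ℤ_99: Commutative=Yes, Unity=Yes


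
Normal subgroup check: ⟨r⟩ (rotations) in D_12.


H = ⟨r⟩ (rotations) in D_12
The rotation subgroup ⟨r⟩ has index 2 in D_12, so it is normal

Yes, normal subgroup


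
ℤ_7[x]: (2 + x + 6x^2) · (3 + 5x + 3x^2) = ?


Expand and collect like terms; reduce coefficients mod 7:
x^0: 2·3 = 6 ≡ 6 (mod 7)
x^1: 2·5 + 1·3 = 13 ≡ 6 (mod 7)
x^2: 2·3 + 1·5 + 6·3 = 29 ≡ 1 (mod 7)
x^3: 1·3 + 6·5 = 33 ≡ 5 (mod 7)
x^4: 6·3 = 18 ≡ 4 (mod 7)
Result: 6 + 6x + x^2 + 5x^3 + 4x^4

f · g = 6 + 6x + x^2 + 5x^3 + 4x^4
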